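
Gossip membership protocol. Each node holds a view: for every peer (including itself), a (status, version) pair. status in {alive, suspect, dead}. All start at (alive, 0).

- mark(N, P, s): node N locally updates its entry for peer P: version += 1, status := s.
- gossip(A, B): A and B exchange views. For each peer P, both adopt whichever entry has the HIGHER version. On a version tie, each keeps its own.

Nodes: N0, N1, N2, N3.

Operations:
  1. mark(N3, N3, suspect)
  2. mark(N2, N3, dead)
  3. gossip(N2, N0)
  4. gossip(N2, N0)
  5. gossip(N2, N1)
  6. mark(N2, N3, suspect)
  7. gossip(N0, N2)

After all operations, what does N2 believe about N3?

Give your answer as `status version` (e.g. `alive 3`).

Answer: suspect 2

Derivation:
Op 1: N3 marks N3=suspect -> (suspect,v1)
Op 2: N2 marks N3=dead -> (dead,v1)
Op 3: gossip N2<->N0 -> N2.N0=(alive,v0) N2.N1=(alive,v0) N2.N2=(alive,v0) N2.N3=(dead,v1) | N0.N0=(alive,v0) N0.N1=(alive,v0) N0.N2=(alive,v0) N0.N3=(dead,v1)
Op 4: gossip N2<->N0 -> N2.N0=(alive,v0) N2.N1=(alive,v0) N2.N2=(alive,v0) N2.N3=(dead,v1) | N0.N0=(alive,v0) N0.N1=(alive,v0) N0.N2=(alive,v0) N0.N3=(dead,v1)
Op 5: gossip N2<->N1 -> N2.N0=(alive,v0) N2.N1=(alive,v0) N2.N2=(alive,v0) N2.N3=(dead,v1) | N1.N0=(alive,v0) N1.N1=(alive,v0) N1.N2=(alive,v0) N1.N3=(dead,v1)
Op 6: N2 marks N3=suspect -> (suspect,v2)
Op 7: gossip N0<->N2 -> N0.N0=(alive,v0) N0.N1=(alive,v0) N0.N2=(alive,v0) N0.N3=(suspect,v2) | N2.N0=(alive,v0) N2.N1=(alive,v0) N2.N2=(alive,v0) N2.N3=(suspect,v2)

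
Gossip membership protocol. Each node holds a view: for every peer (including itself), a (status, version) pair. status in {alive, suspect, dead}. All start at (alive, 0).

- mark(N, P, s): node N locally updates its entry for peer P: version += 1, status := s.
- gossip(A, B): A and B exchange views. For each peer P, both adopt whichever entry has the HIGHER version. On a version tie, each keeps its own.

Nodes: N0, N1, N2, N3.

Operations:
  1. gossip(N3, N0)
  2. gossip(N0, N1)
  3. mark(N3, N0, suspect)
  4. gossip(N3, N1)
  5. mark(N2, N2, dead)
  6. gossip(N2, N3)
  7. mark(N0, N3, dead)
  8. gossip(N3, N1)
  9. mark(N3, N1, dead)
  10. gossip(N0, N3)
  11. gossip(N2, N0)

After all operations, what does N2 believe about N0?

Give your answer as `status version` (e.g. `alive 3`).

Answer: suspect 1

Derivation:
Op 1: gossip N3<->N0 -> N3.N0=(alive,v0) N3.N1=(alive,v0) N3.N2=(alive,v0) N3.N3=(alive,v0) | N0.N0=(alive,v0) N0.N1=(alive,v0) N0.N2=(alive,v0) N0.N3=(alive,v0)
Op 2: gossip N0<->N1 -> N0.N0=(alive,v0) N0.N1=(alive,v0) N0.N2=(alive,v0) N0.N3=(alive,v0) | N1.N0=(alive,v0) N1.N1=(alive,v0) N1.N2=(alive,v0) N1.N3=(alive,v0)
Op 3: N3 marks N0=suspect -> (suspect,v1)
Op 4: gossip N3<->N1 -> N3.N0=(suspect,v1) N3.N1=(alive,v0) N3.N2=(alive,v0) N3.N3=(alive,v0) | N1.N0=(suspect,v1) N1.N1=(alive,v0) N1.N2=(alive,v0) N1.N3=(alive,v0)
Op 5: N2 marks N2=dead -> (dead,v1)
Op 6: gossip N2<->N3 -> N2.N0=(suspect,v1) N2.N1=(alive,v0) N2.N2=(dead,v1) N2.N3=(alive,v0) | N3.N0=(suspect,v1) N3.N1=(alive,v0) N3.N2=(dead,v1) N3.N3=(alive,v0)
Op 7: N0 marks N3=dead -> (dead,v1)
Op 8: gossip N3<->N1 -> N3.N0=(suspect,v1) N3.N1=(alive,v0) N3.N2=(dead,v1) N3.N3=(alive,v0) | N1.N0=(suspect,v1) N1.N1=(alive,v0) N1.N2=(dead,v1) N1.N3=(alive,v0)
Op 9: N3 marks N1=dead -> (dead,v1)
Op 10: gossip N0<->N3 -> N0.N0=(suspect,v1) N0.N1=(dead,v1) N0.N2=(dead,v1) N0.N3=(dead,v1) | N3.N0=(suspect,v1) N3.N1=(dead,v1) N3.N2=(dead,v1) N3.N3=(dead,v1)
Op 11: gossip N2<->N0 -> N2.N0=(suspect,v1) N2.N1=(dead,v1) N2.N2=(dead,v1) N2.N3=(dead,v1) | N0.N0=(suspect,v1) N0.N1=(dead,v1) N0.N2=(dead,v1) N0.N3=(dead,v1)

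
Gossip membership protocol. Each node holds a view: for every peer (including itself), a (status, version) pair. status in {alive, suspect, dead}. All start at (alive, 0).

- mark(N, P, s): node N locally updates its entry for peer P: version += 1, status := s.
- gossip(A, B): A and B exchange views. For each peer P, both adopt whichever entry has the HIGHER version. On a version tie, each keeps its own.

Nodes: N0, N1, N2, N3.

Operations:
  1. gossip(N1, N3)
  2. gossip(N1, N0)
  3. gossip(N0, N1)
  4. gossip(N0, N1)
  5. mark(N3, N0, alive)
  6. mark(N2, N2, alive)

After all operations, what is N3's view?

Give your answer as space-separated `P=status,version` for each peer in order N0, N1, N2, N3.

Answer: N0=alive,1 N1=alive,0 N2=alive,0 N3=alive,0

Derivation:
Op 1: gossip N1<->N3 -> N1.N0=(alive,v0) N1.N1=(alive,v0) N1.N2=(alive,v0) N1.N3=(alive,v0) | N3.N0=(alive,v0) N3.N1=(alive,v0) N3.N2=(alive,v0) N3.N3=(alive,v0)
Op 2: gossip N1<->N0 -> N1.N0=(alive,v0) N1.N1=(alive,v0) N1.N2=(alive,v0) N1.N3=(alive,v0) | N0.N0=(alive,v0) N0.N1=(alive,v0) N0.N2=(alive,v0) N0.N3=(alive,v0)
Op 3: gossip N0<->N1 -> N0.N0=(alive,v0) N0.N1=(alive,v0) N0.N2=(alive,v0) N0.N3=(alive,v0) | N1.N0=(alive,v0) N1.N1=(alive,v0) N1.N2=(alive,v0) N1.N3=(alive,v0)
Op 4: gossip N0<->N1 -> N0.N0=(alive,v0) N0.N1=(alive,v0) N0.N2=(alive,v0) N0.N3=(alive,v0) | N1.N0=(alive,v0) N1.N1=(alive,v0) N1.N2=(alive,v0) N1.N3=(alive,v0)
Op 5: N3 marks N0=alive -> (alive,v1)
Op 6: N2 marks N2=alive -> (alive,v1)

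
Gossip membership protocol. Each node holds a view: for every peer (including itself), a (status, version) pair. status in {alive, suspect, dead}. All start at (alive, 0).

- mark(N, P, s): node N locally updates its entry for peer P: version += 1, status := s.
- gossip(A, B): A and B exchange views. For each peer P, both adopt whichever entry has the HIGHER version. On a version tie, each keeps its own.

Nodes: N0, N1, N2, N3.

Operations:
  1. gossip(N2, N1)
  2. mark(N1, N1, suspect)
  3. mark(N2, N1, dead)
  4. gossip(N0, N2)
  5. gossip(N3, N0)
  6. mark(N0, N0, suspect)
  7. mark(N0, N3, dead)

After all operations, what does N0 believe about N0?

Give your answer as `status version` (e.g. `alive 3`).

Answer: suspect 1

Derivation:
Op 1: gossip N2<->N1 -> N2.N0=(alive,v0) N2.N1=(alive,v0) N2.N2=(alive,v0) N2.N3=(alive,v0) | N1.N0=(alive,v0) N1.N1=(alive,v0) N1.N2=(alive,v0) N1.N3=(alive,v0)
Op 2: N1 marks N1=suspect -> (suspect,v1)
Op 3: N2 marks N1=dead -> (dead,v1)
Op 4: gossip N0<->N2 -> N0.N0=(alive,v0) N0.N1=(dead,v1) N0.N2=(alive,v0) N0.N3=(alive,v0) | N2.N0=(alive,v0) N2.N1=(dead,v1) N2.N2=(alive,v0) N2.N3=(alive,v0)
Op 5: gossip N3<->N0 -> N3.N0=(alive,v0) N3.N1=(dead,v1) N3.N2=(alive,v0) N3.N3=(alive,v0) | N0.N0=(alive,v0) N0.N1=(dead,v1) N0.N2=(alive,v0) N0.N3=(alive,v0)
Op 6: N0 marks N0=suspect -> (suspect,v1)
Op 7: N0 marks N3=dead -> (dead,v1)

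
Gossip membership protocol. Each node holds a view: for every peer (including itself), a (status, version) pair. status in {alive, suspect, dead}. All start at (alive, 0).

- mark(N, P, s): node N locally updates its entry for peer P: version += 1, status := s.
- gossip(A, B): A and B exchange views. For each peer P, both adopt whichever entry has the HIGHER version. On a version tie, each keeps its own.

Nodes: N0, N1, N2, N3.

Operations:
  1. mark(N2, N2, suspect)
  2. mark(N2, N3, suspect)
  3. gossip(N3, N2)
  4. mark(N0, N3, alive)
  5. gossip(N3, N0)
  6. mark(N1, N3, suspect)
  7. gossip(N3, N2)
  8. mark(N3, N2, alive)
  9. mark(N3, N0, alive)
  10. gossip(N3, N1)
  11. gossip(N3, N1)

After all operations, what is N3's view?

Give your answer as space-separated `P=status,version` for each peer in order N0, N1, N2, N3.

Answer: N0=alive,1 N1=alive,0 N2=alive,2 N3=suspect,1

Derivation:
Op 1: N2 marks N2=suspect -> (suspect,v1)
Op 2: N2 marks N3=suspect -> (suspect,v1)
Op 3: gossip N3<->N2 -> N3.N0=(alive,v0) N3.N1=(alive,v0) N3.N2=(suspect,v1) N3.N3=(suspect,v1) | N2.N0=(alive,v0) N2.N1=(alive,v0) N2.N2=(suspect,v1) N2.N3=(suspect,v1)
Op 4: N0 marks N3=alive -> (alive,v1)
Op 5: gossip N3<->N0 -> N3.N0=(alive,v0) N3.N1=(alive,v0) N3.N2=(suspect,v1) N3.N3=(suspect,v1) | N0.N0=(alive,v0) N0.N1=(alive,v0) N0.N2=(suspect,v1) N0.N3=(alive,v1)
Op 6: N1 marks N3=suspect -> (suspect,v1)
Op 7: gossip N3<->N2 -> N3.N0=(alive,v0) N3.N1=(alive,v0) N3.N2=(suspect,v1) N3.N3=(suspect,v1) | N2.N0=(alive,v0) N2.N1=(alive,v0) N2.N2=(suspect,v1) N2.N3=(suspect,v1)
Op 8: N3 marks N2=alive -> (alive,v2)
Op 9: N3 marks N0=alive -> (alive,v1)
Op 10: gossip N3<->N1 -> N3.N0=(alive,v1) N3.N1=(alive,v0) N3.N2=(alive,v2) N3.N3=(suspect,v1) | N1.N0=(alive,v1) N1.N1=(alive,v0) N1.N2=(alive,v2) N1.N3=(suspect,v1)
Op 11: gossip N3<->N1 -> N3.N0=(alive,v1) N3.N1=(alive,v0) N3.N2=(alive,v2) N3.N3=(suspect,v1) | N1.N0=(alive,v1) N1.N1=(alive,v0) N1.N2=(alive,v2) N1.N3=(suspect,v1)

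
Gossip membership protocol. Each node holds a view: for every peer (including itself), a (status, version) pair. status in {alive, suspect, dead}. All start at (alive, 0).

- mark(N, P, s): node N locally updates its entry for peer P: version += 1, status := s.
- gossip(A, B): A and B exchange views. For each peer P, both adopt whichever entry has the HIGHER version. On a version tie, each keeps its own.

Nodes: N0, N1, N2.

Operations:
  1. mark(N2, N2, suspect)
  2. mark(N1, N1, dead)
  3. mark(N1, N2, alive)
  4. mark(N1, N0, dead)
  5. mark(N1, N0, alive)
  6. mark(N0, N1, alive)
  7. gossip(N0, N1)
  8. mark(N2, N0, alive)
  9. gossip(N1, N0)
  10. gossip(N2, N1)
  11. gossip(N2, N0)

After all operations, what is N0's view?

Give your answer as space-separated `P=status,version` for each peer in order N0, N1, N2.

Answer: N0=alive,2 N1=alive,1 N2=alive,1

Derivation:
Op 1: N2 marks N2=suspect -> (suspect,v1)
Op 2: N1 marks N1=dead -> (dead,v1)
Op 3: N1 marks N2=alive -> (alive,v1)
Op 4: N1 marks N0=dead -> (dead,v1)
Op 5: N1 marks N0=alive -> (alive,v2)
Op 6: N0 marks N1=alive -> (alive,v1)
Op 7: gossip N0<->N1 -> N0.N0=(alive,v2) N0.N1=(alive,v1) N0.N2=(alive,v1) | N1.N0=(alive,v2) N1.N1=(dead,v1) N1.N2=(alive,v1)
Op 8: N2 marks N0=alive -> (alive,v1)
Op 9: gossip N1<->N0 -> N1.N0=(alive,v2) N1.N1=(dead,v1) N1.N2=(alive,v1) | N0.N0=(alive,v2) N0.N1=(alive,v1) N0.N2=(alive,v1)
Op 10: gossip N2<->N1 -> N2.N0=(alive,v2) N2.N1=(dead,v1) N2.N2=(suspect,v1) | N1.N0=(alive,v2) N1.N1=(dead,v1) N1.N2=(alive,v1)
Op 11: gossip N2<->N0 -> N2.N0=(alive,v2) N2.N1=(dead,v1) N2.N2=(suspect,v1) | N0.N0=(alive,v2) N0.N1=(alive,v1) N0.N2=(alive,v1)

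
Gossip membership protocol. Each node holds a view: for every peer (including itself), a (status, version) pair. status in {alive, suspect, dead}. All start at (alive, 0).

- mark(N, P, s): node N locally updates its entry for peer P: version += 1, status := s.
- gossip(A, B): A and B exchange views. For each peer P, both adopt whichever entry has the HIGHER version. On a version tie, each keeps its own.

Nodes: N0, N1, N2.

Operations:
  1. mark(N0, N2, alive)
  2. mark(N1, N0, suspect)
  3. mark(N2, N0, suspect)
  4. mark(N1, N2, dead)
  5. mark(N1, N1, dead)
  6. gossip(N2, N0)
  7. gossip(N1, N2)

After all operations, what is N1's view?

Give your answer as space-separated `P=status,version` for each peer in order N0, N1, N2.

Answer: N0=suspect,1 N1=dead,1 N2=dead,1

Derivation:
Op 1: N0 marks N2=alive -> (alive,v1)
Op 2: N1 marks N0=suspect -> (suspect,v1)
Op 3: N2 marks N0=suspect -> (suspect,v1)
Op 4: N1 marks N2=dead -> (dead,v1)
Op 5: N1 marks N1=dead -> (dead,v1)
Op 6: gossip N2<->N0 -> N2.N0=(suspect,v1) N2.N1=(alive,v0) N2.N2=(alive,v1) | N0.N0=(suspect,v1) N0.N1=(alive,v0) N0.N2=(alive,v1)
Op 7: gossip N1<->N2 -> N1.N0=(suspect,v1) N1.N1=(dead,v1) N1.N2=(dead,v1) | N2.N0=(suspect,v1) N2.N1=(dead,v1) N2.N2=(alive,v1)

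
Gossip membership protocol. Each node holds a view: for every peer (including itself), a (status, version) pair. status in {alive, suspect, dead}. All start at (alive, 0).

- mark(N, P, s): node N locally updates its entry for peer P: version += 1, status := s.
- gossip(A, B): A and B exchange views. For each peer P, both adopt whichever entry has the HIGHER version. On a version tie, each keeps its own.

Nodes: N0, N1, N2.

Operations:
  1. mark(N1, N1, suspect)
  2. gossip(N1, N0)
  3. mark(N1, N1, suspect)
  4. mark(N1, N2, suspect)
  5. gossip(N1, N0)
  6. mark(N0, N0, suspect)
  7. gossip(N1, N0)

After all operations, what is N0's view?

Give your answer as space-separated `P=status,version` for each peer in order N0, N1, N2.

Answer: N0=suspect,1 N1=suspect,2 N2=suspect,1

Derivation:
Op 1: N1 marks N1=suspect -> (suspect,v1)
Op 2: gossip N1<->N0 -> N1.N0=(alive,v0) N1.N1=(suspect,v1) N1.N2=(alive,v0) | N0.N0=(alive,v0) N0.N1=(suspect,v1) N0.N2=(alive,v0)
Op 3: N1 marks N1=suspect -> (suspect,v2)
Op 4: N1 marks N2=suspect -> (suspect,v1)
Op 5: gossip N1<->N0 -> N1.N0=(alive,v0) N1.N1=(suspect,v2) N1.N2=(suspect,v1) | N0.N0=(alive,v0) N0.N1=(suspect,v2) N0.N2=(suspect,v1)
Op 6: N0 marks N0=suspect -> (suspect,v1)
Op 7: gossip N1<->N0 -> N1.N0=(suspect,v1) N1.N1=(suspect,v2) N1.N2=(suspect,v1) | N0.N0=(suspect,v1) N0.N1=(suspect,v2) N0.N2=(suspect,v1)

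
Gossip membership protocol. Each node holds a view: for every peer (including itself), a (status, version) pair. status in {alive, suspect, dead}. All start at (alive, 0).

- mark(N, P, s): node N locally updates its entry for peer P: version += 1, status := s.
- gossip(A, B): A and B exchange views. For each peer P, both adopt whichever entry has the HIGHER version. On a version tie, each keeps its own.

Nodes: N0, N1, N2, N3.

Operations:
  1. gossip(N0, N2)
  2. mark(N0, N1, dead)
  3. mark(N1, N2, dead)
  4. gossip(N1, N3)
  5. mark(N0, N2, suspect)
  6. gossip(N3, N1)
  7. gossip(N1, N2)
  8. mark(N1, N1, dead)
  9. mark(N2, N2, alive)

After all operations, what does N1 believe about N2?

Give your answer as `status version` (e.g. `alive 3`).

Op 1: gossip N0<->N2 -> N0.N0=(alive,v0) N0.N1=(alive,v0) N0.N2=(alive,v0) N0.N3=(alive,v0) | N2.N0=(alive,v0) N2.N1=(alive,v0) N2.N2=(alive,v0) N2.N3=(alive,v0)
Op 2: N0 marks N1=dead -> (dead,v1)
Op 3: N1 marks N2=dead -> (dead,v1)
Op 4: gossip N1<->N3 -> N1.N0=(alive,v0) N1.N1=(alive,v0) N1.N2=(dead,v1) N1.N3=(alive,v0) | N3.N0=(alive,v0) N3.N1=(alive,v0) N3.N2=(dead,v1) N3.N3=(alive,v0)
Op 5: N0 marks N2=suspect -> (suspect,v1)
Op 6: gossip N3<->N1 -> N3.N0=(alive,v0) N3.N1=(alive,v0) N3.N2=(dead,v1) N3.N3=(alive,v0) | N1.N0=(alive,v0) N1.N1=(alive,v0) N1.N2=(dead,v1) N1.N3=(alive,v0)
Op 7: gossip N1<->N2 -> N1.N0=(alive,v0) N1.N1=(alive,v0) N1.N2=(dead,v1) N1.N3=(alive,v0) | N2.N0=(alive,v0) N2.N1=(alive,v0) N2.N2=(dead,v1) N2.N3=(alive,v0)
Op 8: N1 marks N1=dead -> (dead,v1)
Op 9: N2 marks N2=alive -> (alive,v2)

Answer: dead 1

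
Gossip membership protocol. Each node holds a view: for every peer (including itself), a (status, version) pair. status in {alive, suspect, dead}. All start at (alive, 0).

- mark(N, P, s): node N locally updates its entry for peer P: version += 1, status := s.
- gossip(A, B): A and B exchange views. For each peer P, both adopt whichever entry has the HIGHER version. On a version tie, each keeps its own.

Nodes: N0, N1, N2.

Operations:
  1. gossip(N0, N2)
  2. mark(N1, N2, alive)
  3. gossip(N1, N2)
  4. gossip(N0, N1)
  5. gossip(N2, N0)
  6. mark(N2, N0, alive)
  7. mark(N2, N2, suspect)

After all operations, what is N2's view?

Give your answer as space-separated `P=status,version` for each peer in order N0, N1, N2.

Answer: N0=alive,1 N1=alive,0 N2=suspect,2

Derivation:
Op 1: gossip N0<->N2 -> N0.N0=(alive,v0) N0.N1=(alive,v0) N0.N2=(alive,v0) | N2.N0=(alive,v0) N2.N1=(alive,v0) N2.N2=(alive,v0)
Op 2: N1 marks N2=alive -> (alive,v1)
Op 3: gossip N1<->N2 -> N1.N0=(alive,v0) N1.N1=(alive,v0) N1.N2=(alive,v1) | N2.N0=(alive,v0) N2.N1=(alive,v0) N2.N2=(alive,v1)
Op 4: gossip N0<->N1 -> N0.N0=(alive,v0) N0.N1=(alive,v0) N0.N2=(alive,v1) | N1.N0=(alive,v0) N1.N1=(alive,v0) N1.N2=(alive,v1)
Op 5: gossip N2<->N0 -> N2.N0=(alive,v0) N2.N1=(alive,v0) N2.N2=(alive,v1) | N0.N0=(alive,v0) N0.N1=(alive,v0) N0.N2=(alive,v1)
Op 6: N2 marks N0=alive -> (alive,v1)
Op 7: N2 marks N2=suspect -> (suspect,v2)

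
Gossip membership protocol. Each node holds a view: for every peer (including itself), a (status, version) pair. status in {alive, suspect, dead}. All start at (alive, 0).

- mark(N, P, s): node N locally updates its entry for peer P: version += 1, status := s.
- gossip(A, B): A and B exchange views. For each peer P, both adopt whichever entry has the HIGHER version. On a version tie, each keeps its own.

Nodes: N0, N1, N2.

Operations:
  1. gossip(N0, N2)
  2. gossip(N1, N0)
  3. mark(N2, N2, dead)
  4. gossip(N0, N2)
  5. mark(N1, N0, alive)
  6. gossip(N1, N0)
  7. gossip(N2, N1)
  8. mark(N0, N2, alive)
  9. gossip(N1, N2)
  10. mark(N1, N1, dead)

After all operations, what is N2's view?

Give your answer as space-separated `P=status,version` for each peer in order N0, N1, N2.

Answer: N0=alive,1 N1=alive,0 N2=dead,1

Derivation:
Op 1: gossip N0<->N2 -> N0.N0=(alive,v0) N0.N1=(alive,v0) N0.N2=(alive,v0) | N2.N0=(alive,v0) N2.N1=(alive,v0) N2.N2=(alive,v0)
Op 2: gossip N1<->N0 -> N1.N0=(alive,v0) N1.N1=(alive,v0) N1.N2=(alive,v0) | N0.N0=(alive,v0) N0.N1=(alive,v0) N0.N2=(alive,v0)
Op 3: N2 marks N2=dead -> (dead,v1)
Op 4: gossip N0<->N2 -> N0.N0=(alive,v0) N0.N1=(alive,v0) N0.N2=(dead,v1) | N2.N0=(alive,v0) N2.N1=(alive,v0) N2.N2=(dead,v1)
Op 5: N1 marks N0=alive -> (alive,v1)
Op 6: gossip N1<->N0 -> N1.N0=(alive,v1) N1.N1=(alive,v0) N1.N2=(dead,v1) | N0.N0=(alive,v1) N0.N1=(alive,v0) N0.N2=(dead,v1)
Op 7: gossip N2<->N1 -> N2.N0=(alive,v1) N2.N1=(alive,v0) N2.N2=(dead,v1) | N1.N0=(alive,v1) N1.N1=(alive,v0) N1.N2=(dead,v1)
Op 8: N0 marks N2=alive -> (alive,v2)
Op 9: gossip N1<->N2 -> N1.N0=(alive,v1) N1.N1=(alive,v0) N1.N2=(dead,v1) | N2.N0=(alive,v1) N2.N1=(alive,v0) N2.N2=(dead,v1)
Op 10: N1 marks N1=dead -> (dead,v1)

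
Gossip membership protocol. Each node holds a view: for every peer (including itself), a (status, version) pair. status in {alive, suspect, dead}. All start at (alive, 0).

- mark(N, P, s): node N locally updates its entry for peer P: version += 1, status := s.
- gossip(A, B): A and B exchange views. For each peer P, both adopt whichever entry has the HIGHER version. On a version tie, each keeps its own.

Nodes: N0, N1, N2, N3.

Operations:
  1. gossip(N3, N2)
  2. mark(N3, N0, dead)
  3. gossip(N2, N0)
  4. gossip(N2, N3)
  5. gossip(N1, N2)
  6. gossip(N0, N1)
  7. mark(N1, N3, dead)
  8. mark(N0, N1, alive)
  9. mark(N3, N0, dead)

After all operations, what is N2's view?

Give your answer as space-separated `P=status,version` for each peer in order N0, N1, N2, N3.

Answer: N0=dead,1 N1=alive,0 N2=alive,0 N3=alive,0

Derivation:
Op 1: gossip N3<->N2 -> N3.N0=(alive,v0) N3.N1=(alive,v0) N3.N2=(alive,v0) N3.N3=(alive,v0) | N2.N0=(alive,v0) N2.N1=(alive,v0) N2.N2=(alive,v0) N2.N3=(alive,v0)
Op 2: N3 marks N0=dead -> (dead,v1)
Op 3: gossip N2<->N0 -> N2.N0=(alive,v0) N2.N1=(alive,v0) N2.N2=(alive,v0) N2.N3=(alive,v0) | N0.N0=(alive,v0) N0.N1=(alive,v0) N0.N2=(alive,v0) N0.N3=(alive,v0)
Op 4: gossip N2<->N3 -> N2.N0=(dead,v1) N2.N1=(alive,v0) N2.N2=(alive,v0) N2.N3=(alive,v0) | N3.N0=(dead,v1) N3.N1=(alive,v0) N3.N2=(alive,v0) N3.N3=(alive,v0)
Op 5: gossip N1<->N2 -> N1.N0=(dead,v1) N1.N1=(alive,v0) N1.N2=(alive,v0) N1.N3=(alive,v0) | N2.N0=(dead,v1) N2.N1=(alive,v0) N2.N2=(alive,v0) N2.N3=(alive,v0)
Op 6: gossip N0<->N1 -> N0.N0=(dead,v1) N0.N1=(alive,v0) N0.N2=(alive,v0) N0.N3=(alive,v0) | N1.N0=(dead,v1) N1.N1=(alive,v0) N1.N2=(alive,v0) N1.N3=(alive,v0)
Op 7: N1 marks N3=dead -> (dead,v1)
Op 8: N0 marks N1=alive -> (alive,v1)
Op 9: N3 marks N0=dead -> (dead,v2)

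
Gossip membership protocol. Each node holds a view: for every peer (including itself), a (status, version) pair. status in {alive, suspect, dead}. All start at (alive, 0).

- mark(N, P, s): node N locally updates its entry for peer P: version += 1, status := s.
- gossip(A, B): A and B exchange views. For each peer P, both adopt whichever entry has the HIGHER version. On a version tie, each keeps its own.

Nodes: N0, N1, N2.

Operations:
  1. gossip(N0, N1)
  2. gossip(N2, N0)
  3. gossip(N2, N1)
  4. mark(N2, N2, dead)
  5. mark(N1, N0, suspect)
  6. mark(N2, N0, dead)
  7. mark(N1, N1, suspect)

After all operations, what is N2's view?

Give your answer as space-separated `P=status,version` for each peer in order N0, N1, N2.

Answer: N0=dead,1 N1=alive,0 N2=dead,1

Derivation:
Op 1: gossip N0<->N1 -> N0.N0=(alive,v0) N0.N1=(alive,v0) N0.N2=(alive,v0) | N1.N0=(alive,v0) N1.N1=(alive,v0) N1.N2=(alive,v0)
Op 2: gossip N2<->N0 -> N2.N0=(alive,v0) N2.N1=(alive,v0) N2.N2=(alive,v0) | N0.N0=(alive,v0) N0.N1=(alive,v0) N0.N2=(alive,v0)
Op 3: gossip N2<->N1 -> N2.N0=(alive,v0) N2.N1=(alive,v0) N2.N2=(alive,v0) | N1.N0=(alive,v0) N1.N1=(alive,v0) N1.N2=(alive,v0)
Op 4: N2 marks N2=dead -> (dead,v1)
Op 5: N1 marks N0=suspect -> (suspect,v1)
Op 6: N2 marks N0=dead -> (dead,v1)
Op 7: N1 marks N1=suspect -> (suspect,v1)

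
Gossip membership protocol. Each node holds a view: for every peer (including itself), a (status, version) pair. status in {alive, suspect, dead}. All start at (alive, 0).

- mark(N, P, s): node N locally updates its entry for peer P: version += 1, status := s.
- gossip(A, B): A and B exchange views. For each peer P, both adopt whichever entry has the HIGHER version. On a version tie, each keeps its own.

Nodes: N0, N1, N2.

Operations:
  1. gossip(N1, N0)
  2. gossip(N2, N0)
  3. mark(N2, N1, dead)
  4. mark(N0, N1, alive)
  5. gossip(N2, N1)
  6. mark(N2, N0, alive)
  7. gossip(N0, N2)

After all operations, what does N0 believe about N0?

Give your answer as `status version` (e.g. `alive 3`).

Op 1: gossip N1<->N0 -> N1.N0=(alive,v0) N1.N1=(alive,v0) N1.N2=(alive,v0) | N0.N0=(alive,v0) N0.N1=(alive,v0) N0.N2=(alive,v0)
Op 2: gossip N2<->N0 -> N2.N0=(alive,v0) N2.N1=(alive,v0) N2.N2=(alive,v0) | N0.N0=(alive,v0) N0.N1=(alive,v0) N0.N2=(alive,v0)
Op 3: N2 marks N1=dead -> (dead,v1)
Op 4: N0 marks N1=alive -> (alive,v1)
Op 5: gossip N2<->N1 -> N2.N0=(alive,v0) N2.N1=(dead,v1) N2.N2=(alive,v0) | N1.N0=(alive,v0) N1.N1=(dead,v1) N1.N2=(alive,v0)
Op 6: N2 marks N0=alive -> (alive,v1)
Op 7: gossip N0<->N2 -> N0.N0=(alive,v1) N0.N1=(alive,v1) N0.N2=(alive,v0) | N2.N0=(alive,v1) N2.N1=(dead,v1) N2.N2=(alive,v0)

Answer: alive 1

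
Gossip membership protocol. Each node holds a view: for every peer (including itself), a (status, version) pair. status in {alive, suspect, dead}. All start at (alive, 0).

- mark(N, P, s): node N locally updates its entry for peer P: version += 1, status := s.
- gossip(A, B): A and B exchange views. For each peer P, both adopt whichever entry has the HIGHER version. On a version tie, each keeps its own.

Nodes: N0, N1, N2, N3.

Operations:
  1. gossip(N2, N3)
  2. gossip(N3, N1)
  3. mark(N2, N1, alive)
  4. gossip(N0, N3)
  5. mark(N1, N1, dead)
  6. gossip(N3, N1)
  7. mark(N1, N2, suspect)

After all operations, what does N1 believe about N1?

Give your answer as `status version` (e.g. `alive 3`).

Answer: dead 1

Derivation:
Op 1: gossip N2<->N3 -> N2.N0=(alive,v0) N2.N1=(alive,v0) N2.N2=(alive,v0) N2.N3=(alive,v0) | N3.N0=(alive,v0) N3.N1=(alive,v0) N3.N2=(alive,v0) N3.N3=(alive,v0)
Op 2: gossip N3<->N1 -> N3.N0=(alive,v0) N3.N1=(alive,v0) N3.N2=(alive,v0) N3.N3=(alive,v0) | N1.N0=(alive,v0) N1.N1=(alive,v0) N1.N2=(alive,v0) N1.N3=(alive,v0)
Op 3: N2 marks N1=alive -> (alive,v1)
Op 4: gossip N0<->N3 -> N0.N0=(alive,v0) N0.N1=(alive,v0) N0.N2=(alive,v0) N0.N3=(alive,v0) | N3.N0=(alive,v0) N3.N1=(alive,v0) N3.N2=(alive,v0) N3.N3=(alive,v0)
Op 5: N1 marks N1=dead -> (dead,v1)
Op 6: gossip N3<->N1 -> N3.N0=(alive,v0) N3.N1=(dead,v1) N3.N2=(alive,v0) N3.N3=(alive,v0) | N1.N0=(alive,v0) N1.N1=(dead,v1) N1.N2=(alive,v0) N1.N3=(alive,v0)
Op 7: N1 marks N2=suspect -> (suspect,v1)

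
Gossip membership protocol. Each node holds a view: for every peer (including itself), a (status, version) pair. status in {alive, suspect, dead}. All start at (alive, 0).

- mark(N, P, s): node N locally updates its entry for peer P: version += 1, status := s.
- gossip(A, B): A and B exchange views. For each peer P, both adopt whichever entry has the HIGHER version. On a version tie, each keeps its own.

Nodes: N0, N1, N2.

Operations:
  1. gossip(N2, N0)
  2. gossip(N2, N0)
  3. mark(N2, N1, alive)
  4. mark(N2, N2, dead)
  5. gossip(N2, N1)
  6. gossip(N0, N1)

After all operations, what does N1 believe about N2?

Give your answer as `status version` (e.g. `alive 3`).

Answer: dead 1

Derivation:
Op 1: gossip N2<->N0 -> N2.N0=(alive,v0) N2.N1=(alive,v0) N2.N2=(alive,v0) | N0.N0=(alive,v0) N0.N1=(alive,v0) N0.N2=(alive,v0)
Op 2: gossip N2<->N0 -> N2.N0=(alive,v0) N2.N1=(alive,v0) N2.N2=(alive,v0) | N0.N0=(alive,v0) N0.N1=(alive,v0) N0.N2=(alive,v0)
Op 3: N2 marks N1=alive -> (alive,v1)
Op 4: N2 marks N2=dead -> (dead,v1)
Op 5: gossip N2<->N1 -> N2.N0=(alive,v0) N2.N1=(alive,v1) N2.N2=(dead,v1) | N1.N0=(alive,v0) N1.N1=(alive,v1) N1.N2=(dead,v1)
Op 6: gossip N0<->N1 -> N0.N0=(alive,v0) N0.N1=(alive,v1) N0.N2=(dead,v1) | N1.N0=(alive,v0) N1.N1=(alive,v1) N1.N2=(dead,v1)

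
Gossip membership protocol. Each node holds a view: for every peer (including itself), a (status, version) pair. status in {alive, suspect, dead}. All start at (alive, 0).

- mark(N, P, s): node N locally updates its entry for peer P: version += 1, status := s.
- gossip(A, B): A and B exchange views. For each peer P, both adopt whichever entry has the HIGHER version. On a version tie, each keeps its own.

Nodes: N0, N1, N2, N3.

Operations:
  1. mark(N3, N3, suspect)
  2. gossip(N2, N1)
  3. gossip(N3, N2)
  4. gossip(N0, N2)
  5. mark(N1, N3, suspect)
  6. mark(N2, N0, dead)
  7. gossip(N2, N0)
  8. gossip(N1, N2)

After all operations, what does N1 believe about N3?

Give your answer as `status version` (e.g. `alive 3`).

Answer: suspect 1

Derivation:
Op 1: N3 marks N3=suspect -> (suspect,v1)
Op 2: gossip N2<->N1 -> N2.N0=(alive,v0) N2.N1=(alive,v0) N2.N2=(alive,v0) N2.N3=(alive,v0) | N1.N0=(alive,v0) N1.N1=(alive,v0) N1.N2=(alive,v0) N1.N3=(alive,v0)
Op 3: gossip N3<->N2 -> N3.N0=(alive,v0) N3.N1=(alive,v0) N3.N2=(alive,v0) N3.N3=(suspect,v1) | N2.N0=(alive,v0) N2.N1=(alive,v0) N2.N2=(alive,v0) N2.N3=(suspect,v1)
Op 4: gossip N0<->N2 -> N0.N0=(alive,v0) N0.N1=(alive,v0) N0.N2=(alive,v0) N0.N3=(suspect,v1) | N2.N0=(alive,v0) N2.N1=(alive,v0) N2.N2=(alive,v0) N2.N3=(suspect,v1)
Op 5: N1 marks N3=suspect -> (suspect,v1)
Op 6: N2 marks N0=dead -> (dead,v1)
Op 7: gossip N2<->N0 -> N2.N0=(dead,v1) N2.N1=(alive,v0) N2.N2=(alive,v0) N2.N3=(suspect,v1) | N0.N0=(dead,v1) N0.N1=(alive,v0) N0.N2=(alive,v0) N0.N3=(suspect,v1)
Op 8: gossip N1<->N2 -> N1.N0=(dead,v1) N1.N1=(alive,v0) N1.N2=(alive,v0) N1.N3=(suspect,v1) | N2.N0=(dead,v1) N2.N1=(alive,v0) N2.N2=(alive,v0) N2.N3=(suspect,v1)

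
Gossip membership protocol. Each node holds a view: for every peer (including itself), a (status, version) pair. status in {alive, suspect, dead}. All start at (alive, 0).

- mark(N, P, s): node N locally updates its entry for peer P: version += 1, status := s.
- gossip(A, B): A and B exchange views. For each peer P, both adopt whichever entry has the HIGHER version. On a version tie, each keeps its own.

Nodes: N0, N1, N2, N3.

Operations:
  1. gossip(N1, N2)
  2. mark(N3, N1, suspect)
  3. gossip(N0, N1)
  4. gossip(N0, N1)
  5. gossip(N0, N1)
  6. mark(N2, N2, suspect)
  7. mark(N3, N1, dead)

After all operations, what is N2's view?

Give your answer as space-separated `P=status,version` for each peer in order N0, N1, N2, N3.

Op 1: gossip N1<->N2 -> N1.N0=(alive,v0) N1.N1=(alive,v0) N1.N2=(alive,v0) N1.N3=(alive,v0) | N2.N0=(alive,v0) N2.N1=(alive,v0) N2.N2=(alive,v0) N2.N3=(alive,v0)
Op 2: N3 marks N1=suspect -> (suspect,v1)
Op 3: gossip N0<->N1 -> N0.N0=(alive,v0) N0.N1=(alive,v0) N0.N2=(alive,v0) N0.N3=(alive,v0) | N1.N0=(alive,v0) N1.N1=(alive,v0) N1.N2=(alive,v0) N1.N3=(alive,v0)
Op 4: gossip N0<->N1 -> N0.N0=(alive,v0) N0.N1=(alive,v0) N0.N2=(alive,v0) N0.N3=(alive,v0) | N1.N0=(alive,v0) N1.N1=(alive,v0) N1.N2=(alive,v0) N1.N3=(alive,v0)
Op 5: gossip N0<->N1 -> N0.N0=(alive,v0) N0.N1=(alive,v0) N0.N2=(alive,v0) N0.N3=(alive,v0) | N1.N0=(alive,v0) N1.N1=(alive,v0) N1.N2=(alive,v0) N1.N3=(alive,v0)
Op 6: N2 marks N2=suspect -> (suspect,v1)
Op 7: N3 marks N1=dead -> (dead,v2)

Answer: N0=alive,0 N1=alive,0 N2=suspect,1 N3=alive,0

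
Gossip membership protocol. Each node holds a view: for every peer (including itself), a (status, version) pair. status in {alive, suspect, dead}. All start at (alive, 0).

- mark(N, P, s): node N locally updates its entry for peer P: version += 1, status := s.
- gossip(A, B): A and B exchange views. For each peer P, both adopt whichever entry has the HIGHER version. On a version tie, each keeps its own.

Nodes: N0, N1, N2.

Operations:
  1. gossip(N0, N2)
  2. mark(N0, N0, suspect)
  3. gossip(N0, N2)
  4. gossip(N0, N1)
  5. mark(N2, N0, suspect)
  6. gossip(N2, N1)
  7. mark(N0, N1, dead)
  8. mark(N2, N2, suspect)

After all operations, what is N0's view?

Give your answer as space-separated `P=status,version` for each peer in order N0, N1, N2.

Op 1: gossip N0<->N2 -> N0.N0=(alive,v0) N0.N1=(alive,v0) N0.N2=(alive,v0) | N2.N0=(alive,v0) N2.N1=(alive,v0) N2.N2=(alive,v0)
Op 2: N0 marks N0=suspect -> (suspect,v1)
Op 3: gossip N0<->N2 -> N0.N0=(suspect,v1) N0.N1=(alive,v0) N0.N2=(alive,v0) | N2.N0=(suspect,v1) N2.N1=(alive,v0) N2.N2=(alive,v0)
Op 4: gossip N0<->N1 -> N0.N0=(suspect,v1) N0.N1=(alive,v0) N0.N2=(alive,v0) | N1.N0=(suspect,v1) N1.N1=(alive,v0) N1.N2=(alive,v0)
Op 5: N2 marks N0=suspect -> (suspect,v2)
Op 6: gossip N2<->N1 -> N2.N0=(suspect,v2) N2.N1=(alive,v0) N2.N2=(alive,v0) | N1.N0=(suspect,v2) N1.N1=(alive,v0) N1.N2=(alive,v0)
Op 7: N0 marks N1=dead -> (dead,v1)
Op 8: N2 marks N2=suspect -> (suspect,v1)

Answer: N0=suspect,1 N1=dead,1 N2=alive,0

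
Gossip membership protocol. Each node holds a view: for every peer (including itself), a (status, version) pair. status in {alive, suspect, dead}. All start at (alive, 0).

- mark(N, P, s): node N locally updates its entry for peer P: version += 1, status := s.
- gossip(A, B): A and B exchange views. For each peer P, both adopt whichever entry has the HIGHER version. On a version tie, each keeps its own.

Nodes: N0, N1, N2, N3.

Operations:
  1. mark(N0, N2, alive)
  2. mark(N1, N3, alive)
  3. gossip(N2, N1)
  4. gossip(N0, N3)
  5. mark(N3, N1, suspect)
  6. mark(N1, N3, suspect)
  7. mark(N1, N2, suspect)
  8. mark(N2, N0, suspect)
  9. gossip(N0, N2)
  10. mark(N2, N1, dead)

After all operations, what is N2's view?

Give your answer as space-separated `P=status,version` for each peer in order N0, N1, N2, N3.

Answer: N0=suspect,1 N1=dead,1 N2=alive,1 N3=alive,1

Derivation:
Op 1: N0 marks N2=alive -> (alive,v1)
Op 2: N1 marks N3=alive -> (alive,v1)
Op 3: gossip N2<->N1 -> N2.N0=(alive,v0) N2.N1=(alive,v0) N2.N2=(alive,v0) N2.N3=(alive,v1) | N1.N0=(alive,v0) N1.N1=(alive,v0) N1.N2=(alive,v0) N1.N3=(alive,v1)
Op 4: gossip N0<->N3 -> N0.N0=(alive,v0) N0.N1=(alive,v0) N0.N2=(alive,v1) N0.N3=(alive,v0) | N3.N0=(alive,v0) N3.N1=(alive,v0) N3.N2=(alive,v1) N3.N3=(alive,v0)
Op 5: N3 marks N1=suspect -> (suspect,v1)
Op 6: N1 marks N3=suspect -> (suspect,v2)
Op 7: N1 marks N2=suspect -> (suspect,v1)
Op 8: N2 marks N0=suspect -> (suspect,v1)
Op 9: gossip N0<->N2 -> N0.N0=(suspect,v1) N0.N1=(alive,v0) N0.N2=(alive,v1) N0.N3=(alive,v1) | N2.N0=(suspect,v1) N2.N1=(alive,v0) N2.N2=(alive,v1) N2.N3=(alive,v1)
Op 10: N2 marks N1=dead -> (dead,v1)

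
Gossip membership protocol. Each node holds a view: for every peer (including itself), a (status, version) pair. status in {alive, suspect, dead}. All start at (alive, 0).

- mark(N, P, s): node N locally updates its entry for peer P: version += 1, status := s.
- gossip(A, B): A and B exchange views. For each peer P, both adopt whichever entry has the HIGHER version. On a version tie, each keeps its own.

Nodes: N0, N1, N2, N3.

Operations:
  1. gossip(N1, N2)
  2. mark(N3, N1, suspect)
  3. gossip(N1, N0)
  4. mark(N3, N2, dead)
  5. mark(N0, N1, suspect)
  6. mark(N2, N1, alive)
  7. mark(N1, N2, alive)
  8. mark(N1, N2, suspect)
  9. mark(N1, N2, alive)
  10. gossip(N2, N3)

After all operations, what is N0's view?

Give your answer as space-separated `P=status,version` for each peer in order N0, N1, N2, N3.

Answer: N0=alive,0 N1=suspect,1 N2=alive,0 N3=alive,0

Derivation:
Op 1: gossip N1<->N2 -> N1.N0=(alive,v0) N1.N1=(alive,v0) N1.N2=(alive,v0) N1.N3=(alive,v0) | N2.N0=(alive,v0) N2.N1=(alive,v0) N2.N2=(alive,v0) N2.N3=(alive,v0)
Op 2: N3 marks N1=suspect -> (suspect,v1)
Op 3: gossip N1<->N0 -> N1.N0=(alive,v0) N1.N1=(alive,v0) N1.N2=(alive,v0) N1.N3=(alive,v0) | N0.N0=(alive,v0) N0.N1=(alive,v0) N0.N2=(alive,v0) N0.N3=(alive,v0)
Op 4: N3 marks N2=dead -> (dead,v1)
Op 5: N0 marks N1=suspect -> (suspect,v1)
Op 6: N2 marks N1=alive -> (alive,v1)
Op 7: N1 marks N2=alive -> (alive,v1)
Op 8: N1 marks N2=suspect -> (suspect,v2)
Op 9: N1 marks N2=alive -> (alive,v3)
Op 10: gossip N2<->N3 -> N2.N0=(alive,v0) N2.N1=(alive,v1) N2.N2=(dead,v1) N2.N3=(alive,v0) | N3.N0=(alive,v0) N3.N1=(suspect,v1) N3.N2=(dead,v1) N3.N3=(alive,v0)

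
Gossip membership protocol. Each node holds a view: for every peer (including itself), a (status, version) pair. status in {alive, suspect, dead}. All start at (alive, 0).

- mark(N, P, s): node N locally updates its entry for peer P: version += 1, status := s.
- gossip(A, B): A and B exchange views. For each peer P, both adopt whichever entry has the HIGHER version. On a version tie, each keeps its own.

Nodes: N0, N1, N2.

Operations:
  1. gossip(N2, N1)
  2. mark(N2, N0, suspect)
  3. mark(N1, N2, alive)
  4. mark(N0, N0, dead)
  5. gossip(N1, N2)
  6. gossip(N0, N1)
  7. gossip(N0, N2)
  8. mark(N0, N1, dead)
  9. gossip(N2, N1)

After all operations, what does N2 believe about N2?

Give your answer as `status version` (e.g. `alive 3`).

Answer: alive 1

Derivation:
Op 1: gossip N2<->N1 -> N2.N0=(alive,v0) N2.N1=(alive,v0) N2.N2=(alive,v0) | N1.N0=(alive,v0) N1.N1=(alive,v0) N1.N2=(alive,v0)
Op 2: N2 marks N0=suspect -> (suspect,v1)
Op 3: N1 marks N2=alive -> (alive,v1)
Op 4: N0 marks N0=dead -> (dead,v1)
Op 5: gossip N1<->N2 -> N1.N0=(suspect,v1) N1.N1=(alive,v0) N1.N2=(alive,v1) | N2.N0=(suspect,v1) N2.N1=(alive,v0) N2.N2=(alive,v1)
Op 6: gossip N0<->N1 -> N0.N0=(dead,v1) N0.N1=(alive,v0) N0.N2=(alive,v1) | N1.N0=(suspect,v1) N1.N1=(alive,v0) N1.N2=(alive,v1)
Op 7: gossip N0<->N2 -> N0.N0=(dead,v1) N0.N1=(alive,v0) N0.N2=(alive,v1) | N2.N0=(suspect,v1) N2.N1=(alive,v0) N2.N2=(alive,v1)
Op 8: N0 marks N1=dead -> (dead,v1)
Op 9: gossip N2<->N1 -> N2.N0=(suspect,v1) N2.N1=(alive,v0) N2.N2=(alive,v1) | N1.N0=(suspect,v1) N1.N1=(alive,v0) N1.N2=(alive,v1)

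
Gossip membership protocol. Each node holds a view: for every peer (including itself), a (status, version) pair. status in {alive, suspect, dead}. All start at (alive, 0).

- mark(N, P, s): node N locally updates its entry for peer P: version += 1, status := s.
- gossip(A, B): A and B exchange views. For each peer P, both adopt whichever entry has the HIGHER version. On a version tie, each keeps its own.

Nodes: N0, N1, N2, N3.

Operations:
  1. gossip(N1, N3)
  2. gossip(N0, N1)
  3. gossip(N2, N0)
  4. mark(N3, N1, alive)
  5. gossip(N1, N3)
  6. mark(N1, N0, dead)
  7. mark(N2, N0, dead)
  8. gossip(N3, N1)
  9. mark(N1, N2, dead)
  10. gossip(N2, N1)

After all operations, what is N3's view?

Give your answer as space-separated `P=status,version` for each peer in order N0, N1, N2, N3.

Answer: N0=dead,1 N1=alive,1 N2=alive,0 N3=alive,0

Derivation:
Op 1: gossip N1<->N3 -> N1.N0=(alive,v0) N1.N1=(alive,v0) N1.N2=(alive,v0) N1.N3=(alive,v0) | N3.N0=(alive,v0) N3.N1=(alive,v0) N3.N2=(alive,v0) N3.N3=(alive,v0)
Op 2: gossip N0<->N1 -> N0.N0=(alive,v0) N0.N1=(alive,v0) N0.N2=(alive,v0) N0.N3=(alive,v0) | N1.N0=(alive,v0) N1.N1=(alive,v0) N1.N2=(alive,v0) N1.N3=(alive,v0)
Op 3: gossip N2<->N0 -> N2.N0=(alive,v0) N2.N1=(alive,v0) N2.N2=(alive,v0) N2.N3=(alive,v0) | N0.N0=(alive,v0) N0.N1=(alive,v0) N0.N2=(alive,v0) N0.N3=(alive,v0)
Op 4: N3 marks N1=alive -> (alive,v1)
Op 5: gossip N1<->N3 -> N1.N0=(alive,v0) N1.N1=(alive,v1) N1.N2=(alive,v0) N1.N3=(alive,v0) | N3.N0=(alive,v0) N3.N1=(alive,v1) N3.N2=(alive,v0) N3.N3=(alive,v0)
Op 6: N1 marks N0=dead -> (dead,v1)
Op 7: N2 marks N0=dead -> (dead,v1)
Op 8: gossip N3<->N1 -> N3.N0=(dead,v1) N3.N1=(alive,v1) N3.N2=(alive,v0) N3.N3=(alive,v0) | N1.N0=(dead,v1) N1.N1=(alive,v1) N1.N2=(alive,v0) N1.N3=(alive,v0)
Op 9: N1 marks N2=dead -> (dead,v1)
Op 10: gossip N2<->N1 -> N2.N0=(dead,v1) N2.N1=(alive,v1) N2.N2=(dead,v1) N2.N3=(alive,v0) | N1.N0=(dead,v1) N1.N1=(alive,v1) N1.N2=(dead,v1) N1.N3=(alive,v0)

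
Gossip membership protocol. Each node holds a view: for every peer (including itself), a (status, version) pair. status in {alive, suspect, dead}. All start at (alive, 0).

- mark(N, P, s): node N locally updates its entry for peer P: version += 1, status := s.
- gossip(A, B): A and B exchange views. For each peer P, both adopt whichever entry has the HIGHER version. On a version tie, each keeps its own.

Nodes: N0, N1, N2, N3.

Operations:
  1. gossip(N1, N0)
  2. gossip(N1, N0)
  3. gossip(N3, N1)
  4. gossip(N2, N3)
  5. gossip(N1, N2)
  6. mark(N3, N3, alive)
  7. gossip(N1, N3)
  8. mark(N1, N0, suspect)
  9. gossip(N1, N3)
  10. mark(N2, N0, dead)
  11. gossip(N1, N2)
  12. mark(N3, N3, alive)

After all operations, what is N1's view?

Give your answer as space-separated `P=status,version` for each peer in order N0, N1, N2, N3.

Op 1: gossip N1<->N0 -> N1.N0=(alive,v0) N1.N1=(alive,v0) N1.N2=(alive,v0) N1.N3=(alive,v0) | N0.N0=(alive,v0) N0.N1=(alive,v0) N0.N2=(alive,v0) N0.N3=(alive,v0)
Op 2: gossip N1<->N0 -> N1.N0=(alive,v0) N1.N1=(alive,v0) N1.N2=(alive,v0) N1.N3=(alive,v0) | N0.N0=(alive,v0) N0.N1=(alive,v0) N0.N2=(alive,v0) N0.N3=(alive,v0)
Op 3: gossip N3<->N1 -> N3.N0=(alive,v0) N3.N1=(alive,v0) N3.N2=(alive,v0) N3.N3=(alive,v0) | N1.N0=(alive,v0) N1.N1=(alive,v0) N1.N2=(alive,v0) N1.N3=(alive,v0)
Op 4: gossip N2<->N3 -> N2.N0=(alive,v0) N2.N1=(alive,v0) N2.N2=(alive,v0) N2.N3=(alive,v0) | N3.N0=(alive,v0) N3.N1=(alive,v0) N3.N2=(alive,v0) N3.N3=(alive,v0)
Op 5: gossip N1<->N2 -> N1.N0=(alive,v0) N1.N1=(alive,v0) N1.N2=(alive,v0) N1.N3=(alive,v0) | N2.N0=(alive,v0) N2.N1=(alive,v0) N2.N2=(alive,v0) N2.N3=(alive,v0)
Op 6: N3 marks N3=alive -> (alive,v1)
Op 7: gossip N1<->N3 -> N1.N0=(alive,v0) N1.N1=(alive,v0) N1.N2=(alive,v0) N1.N3=(alive,v1) | N3.N0=(alive,v0) N3.N1=(alive,v0) N3.N2=(alive,v0) N3.N3=(alive,v1)
Op 8: N1 marks N0=suspect -> (suspect,v1)
Op 9: gossip N1<->N3 -> N1.N0=(suspect,v1) N1.N1=(alive,v0) N1.N2=(alive,v0) N1.N3=(alive,v1) | N3.N0=(suspect,v1) N3.N1=(alive,v0) N3.N2=(alive,v0) N3.N3=(alive,v1)
Op 10: N2 marks N0=dead -> (dead,v1)
Op 11: gossip N1<->N2 -> N1.N0=(suspect,v1) N1.N1=(alive,v0) N1.N2=(alive,v0) N1.N3=(alive,v1) | N2.N0=(dead,v1) N2.N1=(alive,v0) N2.N2=(alive,v0) N2.N3=(alive,v1)
Op 12: N3 marks N3=alive -> (alive,v2)

Answer: N0=suspect,1 N1=alive,0 N2=alive,0 N3=alive,1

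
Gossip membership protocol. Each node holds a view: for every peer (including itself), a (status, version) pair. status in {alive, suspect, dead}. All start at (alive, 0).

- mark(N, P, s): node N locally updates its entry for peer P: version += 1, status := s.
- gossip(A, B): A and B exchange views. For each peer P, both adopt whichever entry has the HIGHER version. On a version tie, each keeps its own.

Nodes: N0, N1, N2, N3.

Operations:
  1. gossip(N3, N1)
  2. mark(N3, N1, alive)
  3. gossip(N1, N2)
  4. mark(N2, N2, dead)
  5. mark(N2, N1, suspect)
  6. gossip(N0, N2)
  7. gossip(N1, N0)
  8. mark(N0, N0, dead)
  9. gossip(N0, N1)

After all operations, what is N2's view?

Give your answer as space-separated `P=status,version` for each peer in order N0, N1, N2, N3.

Answer: N0=alive,0 N1=suspect,1 N2=dead,1 N3=alive,0

Derivation:
Op 1: gossip N3<->N1 -> N3.N0=(alive,v0) N3.N1=(alive,v0) N3.N2=(alive,v0) N3.N3=(alive,v0) | N1.N0=(alive,v0) N1.N1=(alive,v0) N1.N2=(alive,v0) N1.N3=(alive,v0)
Op 2: N3 marks N1=alive -> (alive,v1)
Op 3: gossip N1<->N2 -> N1.N0=(alive,v0) N1.N1=(alive,v0) N1.N2=(alive,v0) N1.N3=(alive,v0) | N2.N0=(alive,v0) N2.N1=(alive,v0) N2.N2=(alive,v0) N2.N3=(alive,v0)
Op 4: N2 marks N2=dead -> (dead,v1)
Op 5: N2 marks N1=suspect -> (suspect,v1)
Op 6: gossip N0<->N2 -> N0.N0=(alive,v0) N0.N1=(suspect,v1) N0.N2=(dead,v1) N0.N3=(alive,v0) | N2.N0=(alive,v0) N2.N1=(suspect,v1) N2.N2=(dead,v1) N2.N3=(alive,v0)
Op 7: gossip N1<->N0 -> N1.N0=(alive,v0) N1.N1=(suspect,v1) N1.N2=(dead,v1) N1.N3=(alive,v0) | N0.N0=(alive,v0) N0.N1=(suspect,v1) N0.N2=(dead,v1) N0.N3=(alive,v0)
Op 8: N0 marks N0=dead -> (dead,v1)
Op 9: gossip N0<->N1 -> N0.N0=(dead,v1) N0.N1=(suspect,v1) N0.N2=(dead,v1) N0.N3=(alive,v0) | N1.N0=(dead,v1) N1.N1=(suspect,v1) N1.N2=(dead,v1) N1.N3=(alive,v0)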